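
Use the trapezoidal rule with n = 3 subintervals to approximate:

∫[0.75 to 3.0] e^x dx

f(x) = e^x
a = 0.75, b = 3.0, n = 3
h = (b - a)/n = 0.750000

Trapezoidal rule: (h/2)[f(x₀) + 2f(x₁) + 2f(x₂) + ... + f(xₙ)]

x_0 = 0.7500, f(x_0) = 2.117000, coefficient = 1
x_1 = 1.5000, f(x_1) = 4.481689, coefficient = 2
x_2 = 2.2500, f(x_2) = 9.487736, coefficient = 2
x_3 = 3.0000, f(x_3) = 20.085537, coefficient = 1

I ≈ (0.750000/2) × 50.141387 = 18.803020
Exact value: 17.968537
Error: 0.834483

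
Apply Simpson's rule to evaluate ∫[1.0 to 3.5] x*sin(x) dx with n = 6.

f(x) = x*sin(x)
a = 1.0, b = 3.5, n = 6
h = (b - a)/n = 0.416667

Simpson's rule: (h/3)[f(x₀) + 4f(x₁) + 2f(x₂) + ... + f(xₙ)]

x_0 = 1.0000, f(x_0) = 0.841471, coefficient = 1
x_1 = 1.4167, f(x_1) = 1.399873, coefficient = 4
x_2 = 1.8333, f(x_2) = 1.770514, coefficient = 2
x_3 = 2.2500, f(x_3) = 1.750665, coefficient = 4
x_4 = 2.6667, f(x_4) = 1.219394, coefficient = 2
x_5 = 3.0833, f(x_5) = 0.179531, coefficient = 4
x_6 = 3.5000, f(x_6) = -1.227741, coefficient = 1

I ≈ (0.416667/3) × 18.913819 = 2.626919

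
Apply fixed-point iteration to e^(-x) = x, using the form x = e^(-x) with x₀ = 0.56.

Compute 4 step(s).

Equation: e^(-x) = x
Fixed-point form: x = e^(-x)
x₀ = 0.56

x_1 = g(0.560000) = 0.571209
x_2 = g(0.571209) = 0.564842
x_3 = g(0.564842) = 0.568450
x_4 = g(0.568450) = 0.566403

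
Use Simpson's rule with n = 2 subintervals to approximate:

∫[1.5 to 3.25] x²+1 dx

f(x) = x²+1
a = 1.5, b = 3.25, n = 2
h = (b - a)/n = 0.875000

Simpson's rule: (h/3)[f(x₀) + 4f(x₁) + 2f(x₂) + ... + f(xₙ)]

x_0 = 1.5000, f(x_0) = 3.250000, coefficient = 1
x_1 = 2.3750, f(x_1) = 6.640625, coefficient = 4
x_2 = 3.2500, f(x_2) = 11.562500, coefficient = 1

I ≈ (0.875000/3) × 41.375000 = 12.067708
Exact value: 12.067708
Error: 0.000000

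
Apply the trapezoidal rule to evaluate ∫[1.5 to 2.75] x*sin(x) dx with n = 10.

f(x) = x*sin(x)
a = 1.5, b = 2.75, n = 10
h = (b - a)/n = 0.125000

Trapezoidal rule: (h/2)[f(x₀) + 2f(x₁) + 2f(x₂) + ... + f(xₙ)]

x_0 = 1.5000, f(x_0) = 1.496242, coefficient = 1
x_1 = 1.6250, f(x_1) = 1.622613, coefficient = 2
x_2 = 1.7500, f(x_2) = 1.721975, coefficient = 2
x_3 = 1.8750, f(x_3) = 1.788911, coefficient = 2
x_4 = 2.0000, f(x_4) = 1.818595, coefficient = 2
x_5 = 2.1250, f(x_5) = 1.806930, coefficient = 2
x_6 = 2.2500, f(x_6) = 1.750665, coefficient = 2
x_7 = 2.3750, f(x_7) = 1.647502, coefficient = 2
x_8 = 2.5000, f(x_8) = 1.496180, coefficient = 2
x_9 = 2.6250, f(x_9) = 1.296541, coefficient = 2
x_10 = 2.7500, f(x_10) = 1.049568, coefficient = 1

I ≈ (0.125000/2) × 32.445634 = 2.027852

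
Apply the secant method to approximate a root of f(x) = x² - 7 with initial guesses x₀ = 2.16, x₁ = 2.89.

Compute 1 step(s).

f(x) = x² - 7
x₀ = 2.16, x₁ = 2.89

Secant formula: x_{n+1} = x_n - f(x_n)(x_n - x_{n-1})/(f(x_n) - f(x_{n-1}))

Iteration 1:
  f(2.160000) = -2.334400
  f(2.890000) = 1.352100
  x_2 = 2.890000 - 1.352100×(2.890000 - 2.160000)/(1.352100 - (-2.334400))
       = 2.622257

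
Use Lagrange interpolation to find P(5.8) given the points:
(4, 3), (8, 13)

Lagrange interpolation formula:
P(x) = Σ yᵢ × Lᵢ(x)
where Lᵢ(x) = Π_{j≠i} (x - xⱼ)/(xᵢ - xⱼ)

L_0(5.8) = (5.8 - 8)/(4 - 8) = 0.550000
L_1(5.8) = (5.8 - 4)/(8 - 4) = 0.450000

P(5.8) = 3×L_0(5.8) + 13×L_1(5.8)
P(5.8) = 7.500000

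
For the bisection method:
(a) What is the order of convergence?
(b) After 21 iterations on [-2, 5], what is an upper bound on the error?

(a) Bisection has linear (order 1) convergence; the error is halved each step.

(b) Error bound = (b-a)/2^n = (5 - (-2))/2^{21}
    = 7/2^{21}

(a) 1 (linear); (b) error ≤ 3.34e-06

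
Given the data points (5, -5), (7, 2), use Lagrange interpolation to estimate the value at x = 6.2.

Lagrange interpolation formula:
P(x) = Σ yᵢ × Lᵢ(x)
where Lᵢ(x) = Π_{j≠i} (x - xⱼ)/(xᵢ - xⱼ)

L_0(6.2) = (6.2 - 7)/(5 - 7) = 0.400000
L_1(6.2) = (6.2 - 5)/(7 - 5) = 0.600000

P(6.2) = (-5)×L_0(6.2) + 2×L_1(6.2)
P(6.2) = -0.800000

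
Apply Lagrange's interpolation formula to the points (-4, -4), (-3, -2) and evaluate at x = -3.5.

Lagrange interpolation formula:
P(x) = Σ yᵢ × Lᵢ(x)
where Lᵢ(x) = Π_{j≠i} (x - xⱼ)/(xᵢ - xⱼ)

L_0(-3.5) = (-3.5 - (-3))/(-4 - (-3)) = 0.500000
L_1(-3.5) = (-3.5 - (-4))/(-3 - (-4)) = 0.500000

P(-3.5) = (-4)×L_0(-3.5) + (-2)×L_1(-3.5)
P(-3.5) = -3.000000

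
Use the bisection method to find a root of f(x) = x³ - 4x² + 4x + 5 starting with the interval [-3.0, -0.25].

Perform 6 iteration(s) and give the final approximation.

f(x) = x³ - 4x² + 4x + 5
Initial interval: [-3.0, -0.25]

Iteration 1:
  c_1 = (-3.000000 + (-0.250000))/2 = -1.625000
  f(c_1) = f(-1.625000) = -16.353516
  f(a) × f(c) ≥ 0, new interval: [-1.625000, -0.250000]
Iteration 2:
  c_2 = (-1.625000 + (-0.250000))/2 = -0.937500
  f(c_2) = f(-0.937500) = -3.089600
  f(a) × f(c) ≥ 0, new interval: [-0.937500, -0.250000]
Iteration 3:
  c_3 = (-0.937500 + (-0.250000))/2 = -0.593750
  f(c_3) = f(-0.593750) = 1.005524
  f(a) × f(c) < 0, new interval: [-0.937500, -0.593750]
Iteration 4:
  c_4 = (-0.937500 + (-0.593750))/2 = -0.765625
  f(c_4) = f(-0.765625) = -0.856022
  f(a) × f(c) ≥ 0, new interval: [-0.765625, -0.593750]
Iteration 5:
  c_5 = (-0.765625 + (-0.593750))/2 = -0.679688
  f(c_5) = f(-0.679688) = 0.119351
  f(a) × f(c) < 0, new interval: [-0.765625, -0.679688]
Iteration 6:
  c_6 = (-0.765625 + (-0.679688))/2 = -0.722656
  f(c_6) = f(-0.722656) = -0.356947
  f(a) × f(c) ≥ 0, new interval: [-0.722656, -0.679688]

After 6 iteration(s), the approximation is c_6 = -0.722656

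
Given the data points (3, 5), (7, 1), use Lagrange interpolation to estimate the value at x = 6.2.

Lagrange interpolation formula:
P(x) = Σ yᵢ × Lᵢ(x)
where Lᵢ(x) = Π_{j≠i} (x - xⱼ)/(xᵢ - xⱼ)

L_0(6.2) = (6.2 - 7)/(3 - 7) = 0.200000
L_1(6.2) = (6.2 - 3)/(7 - 3) = 0.800000

P(6.2) = 5×L_0(6.2) + 1×L_1(6.2)
P(6.2) = 1.800000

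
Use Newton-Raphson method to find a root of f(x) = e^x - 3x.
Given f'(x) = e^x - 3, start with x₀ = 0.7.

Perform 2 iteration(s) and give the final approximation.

f(x) = e^x - 3x
f'(x) = e^x - 3
x₀ = 0.7

Newton-Raphson formula: x_{n+1} = x_n - f(x_n)/f'(x_n)

Iteration 1:
  f(0.700000) = -0.086247
  f'(0.700000) = -0.986247
  x_1 = 0.700000 - (-0.086247)/(-0.986247) = 0.612550
Iteration 2:
  f(0.612550) = 0.007480
  f'(0.612550) = -1.154869
  x_2 = 0.612550 - 0.007480/(-1.154869) = 0.619027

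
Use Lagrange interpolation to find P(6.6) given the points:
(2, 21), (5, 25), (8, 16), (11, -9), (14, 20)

Lagrange interpolation formula:
P(x) = Σ yᵢ × Lᵢ(x)
where Lᵢ(x) = Π_{j≠i} (x - xⱼ)/(xᵢ - xⱼ)

L_0(6.6) = (6.6 - 5)/(2 - 5) × (6.6 - 8)/(2 - 8) × (6.6 - 11)/(2 - 11) × (6.6 - 14)/(2 - 14) = -0.037518
L_1(6.6) = (6.6 - 2)/(5 - 2) × (6.6 - 8)/(5 - 8) × (6.6 - 11)/(5 - 11) × (6.6 - 14)/(5 - 14) = 0.431453
L_2(6.6) = (6.6 - 2)/(8 - 2) × (6.6 - 5)/(8 - 5) × (6.6 - 11)/(8 - 11) × (6.6 - 14)/(8 - 14) = 0.739635
L_3(6.6) = (6.6 - 2)/(11 - 2) × (6.6 - 5)/(11 - 5) × (6.6 - 8)/(11 - 8) × (6.6 - 14)/(11 - 14) = -0.156892
L_4(6.6) = (6.6 - 2)/(14 - 2) × (6.6 - 5)/(14 - 5) × (6.6 - 8)/(14 - 8) × (6.6 - 11)/(14 - 11) = 0.023322

P(6.6) = 21×L_0(6.6) + 25×L_1(6.6) + 16×L_2(6.6) + (-9)×L_3(6.6) + 20×L_4(6.6)
P(6.6) = 23.711085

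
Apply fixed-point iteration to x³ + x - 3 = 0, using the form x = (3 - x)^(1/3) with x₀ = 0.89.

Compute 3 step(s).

Equation: x³ + x - 3 = 0
Fixed-point form: x = (3 - x)^(1/3)
x₀ = 0.89

x_1 = g(0.890000) = 1.282609
x_2 = g(1.282609) = 1.197539
x_3 = g(1.197539) = 1.216994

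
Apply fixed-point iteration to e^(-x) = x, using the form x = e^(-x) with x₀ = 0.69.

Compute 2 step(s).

Equation: e^(-x) = x
Fixed-point form: x = e^(-x)
x₀ = 0.69

x_1 = g(0.690000) = 0.501576
x_2 = g(0.501576) = 0.605575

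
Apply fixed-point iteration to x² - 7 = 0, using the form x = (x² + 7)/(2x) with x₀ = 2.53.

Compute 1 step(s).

Equation: x² - 7 = 0
Fixed-point form: x = (x² + 7)/(2x)
x₀ = 2.53

x_1 = g(2.530000) = 2.648399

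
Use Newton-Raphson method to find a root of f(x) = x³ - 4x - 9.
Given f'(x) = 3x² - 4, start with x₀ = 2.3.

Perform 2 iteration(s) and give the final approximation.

f(x) = x³ - 4x - 9
f'(x) = 3x² - 4
x₀ = 2.3

Newton-Raphson formula: x_{n+1} = x_n - f(x_n)/f'(x_n)

Iteration 1:
  f(2.300000) = -6.033000
  f'(2.300000) = 11.870000
  x_1 = 2.300000 - (-6.033000)/11.870000 = 2.808256
Iteration 2:
  f(2.808256) = 1.913732
  f'(2.808256) = 19.658907
  x_2 = 2.808256 - 1.913732/19.658907 = 2.710909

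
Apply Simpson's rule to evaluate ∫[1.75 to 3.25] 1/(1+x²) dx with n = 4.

f(x) = 1/(1+x²)
a = 1.75, b = 3.25, n = 4
h = (b - a)/n = 0.375000

Simpson's rule: (h/3)[f(x₀) + 4f(x₁) + 2f(x₂) + ... + f(xₙ)]

x_0 = 1.7500, f(x_0) = 0.246154, coefficient = 1
x_1 = 2.1250, f(x_1) = 0.181303, coefficient = 4
x_2 = 2.5000, f(x_2) = 0.137931, coefficient = 2
x_3 = 2.8750, f(x_3) = 0.107926, coefficient = 4
x_4 = 3.2500, f(x_4) = 0.086486, coefficient = 1

I ≈ (0.375000/3) × 1.765418 = 0.220677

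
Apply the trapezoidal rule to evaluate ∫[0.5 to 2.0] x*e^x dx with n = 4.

f(x) = x*e^x
a = 0.5, b = 2.0, n = 4
h = (b - a)/n = 0.375000

Trapezoidal rule: (h/2)[f(x₀) + 2f(x₁) + 2f(x₂) + ... + f(xₙ)]

x_0 = 0.5000, f(x_0) = 0.824361, coefficient = 1
x_1 = 0.8750, f(x_1) = 2.099016, coefficient = 2
x_2 = 1.2500, f(x_2) = 4.362929, coefficient = 2
x_3 = 1.6250, f(x_3) = 8.252431, coefficient = 2
x_4 = 2.0000, f(x_4) = 14.778112, coefficient = 1

I ≈ (0.375000/2) × 45.031224 = 8.443354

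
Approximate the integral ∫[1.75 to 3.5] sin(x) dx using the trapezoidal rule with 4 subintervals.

f(x) = sin(x)
a = 1.75, b = 3.5, n = 4
h = (b - a)/n = 0.437500

Trapezoidal rule: (h/2)[f(x₀) + 2f(x₁) + 2f(x₂) + ... + f(xₙ)]

x_0 = 1.7500, f(x_0) = 0.983986, coefficient = 1
x_1 = 2.1875, f(x_1) = 0.815789, coefficient = 2
x_2 = 2.6250, f(x_2) = 0.493920, coefficient = 2
x_3 = 3.0625, f(x_3) = 0.079010, coefficient = 2
x_4 = 3.5000, f(x_4) = -0.350783, coefficient = 1

I ≈ (0.437500/2) × 3.410642 = 0.746078
Exact value: 0.758211
Error: 0.012133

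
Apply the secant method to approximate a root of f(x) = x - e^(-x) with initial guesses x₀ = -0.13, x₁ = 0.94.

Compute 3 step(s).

f(x) = x - e^(-x)
x₀ = -0.13, x₁ = 0.94

Secant formula: x_{n+1} = x_n - f(x_n)(x_n - x_{n-1})/(f(x_n) - f(x_{n-1}))

Iteration 1:
  f(-0.130000) = -1.268828
  f(0.940000) = 0.549372
  x_2 = 0.940000 - 0.549372×(0.940000 - (-0.130000))/(0.549372 - (-1.268828))
       = 0.616698
Iteration 2:
  f(0.940000) = 0.549372
  f(0.616698) = 0.076974
  x_3 = 0.616698 - 0.076974×(0.616698 - 0.940000)/(0.076974 - 0.549372)
       = 0.564018
Iteration 3:
  f(0.616698) = 0.076974
  f(0.564018) = -0.004901
  x_4 = 0.564018 - (-0.004901)×(0.564018 - 0.616698)/(-0.004901 - 0.076974)
       = 0.567171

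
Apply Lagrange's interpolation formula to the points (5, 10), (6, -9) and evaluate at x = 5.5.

Lagrange interpolation formula:
P(x) = Σ yᵢ × Lᵢ(x)
where Lᵢ(x) = Π_{j≠i} (x - xⱼ)/(xᵢ - xⱼ)

L_0(5.5) = (5.5 - 6)/(5 - 6) = 0.500000
L_1(5.5) = (5.5 - 5)/(6 - 5) = 0.500000

P(5.5) = 10×L_0(5.5) + (-9)×L_1(5.5)
P(5.5) = 0.500000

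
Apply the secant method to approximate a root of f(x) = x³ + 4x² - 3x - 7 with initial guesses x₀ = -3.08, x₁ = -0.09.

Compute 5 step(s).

f(x) = x³ + 4x² - 3x - 7
x₀ = -3.08, x₁ = -0.09

Secant formula: x_{n+1} = x_n - f(x_n)(x_n - x_{n-1})/(f(x_n) - f(x_{n-1}))

Iteration 1:
  f(-3.080000) = 10.967488
  f(-0.090000) = -6.698329
  x_2 = -0.090000 - (-6.698329)×(-0.090000 - (-3.080000))/(-6.698329 - 10.967488)
       = -1.223715
Iteration 2:
  f(-0.090000) = -6.698329
  f(-1.223715) = 0.828573
  x_3 = -1.223715 - 0.828573×(-1.223715 - (-0.090000))/(0.828573 - (-6.698329))
       = -1.098914
Iteration 3:
  f(-1.223715) = 0.828573
  f(-1.098914) = -0.199872
  x_4 = -1.098914 - (-0.199872)×(-1.098914 - (-1.223715))/(-0.199872 - 0.828573)
       = -1.123168
Iteration 4:
  f(-1.098914) = -0.199872
  f(-1.123168) = -0.001352
  x_5 = -1.123168 - (-0.001352)×(-1.123168 - (-1.098914))/(-0.001352 - (-0.199872))
       = -1.123333
Iteration 5:
  f(-1.123168) = -0.001352
  f(-1.123333) = 0.000003
  x_6 = -1.123333 - 0.000003×(-1.123333 - (-1.123168))/(0.000003 - (-0.001352))
       = -1.123333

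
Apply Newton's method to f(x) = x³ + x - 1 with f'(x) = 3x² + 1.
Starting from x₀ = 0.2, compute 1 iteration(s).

f(x) = x³ + x - 1
f'(x) = 3x² + 1
x₀ = 0.2

Newton-Raphson formula: x_{n+1} = x_n - f(x_n)/f'(x_n)

Iteration 1:
  f(0.200000) = -0.792000
  f'(0.200000) = 1.120000
  x_1 = 0.200000 - (-0.792000)/1.120000 = 0.907143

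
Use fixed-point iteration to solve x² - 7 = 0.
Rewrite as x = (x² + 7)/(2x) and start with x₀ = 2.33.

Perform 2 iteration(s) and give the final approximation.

Equation: x² - 7 = 0
Fixed-point form: x = (x² + 7)/(2x)
x₀ = 2.33

x_1 = g(2.330000) = 2.667146
x_2 = g(2.667146) = 2.645837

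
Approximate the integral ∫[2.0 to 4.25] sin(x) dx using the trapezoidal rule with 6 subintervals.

f(x) = sin(x)
a = 2.0, b = 4.25, n = 6
h = (b - a)/n = 0.375000

Trapezoidal rule: (h/2)[f(x₀) + 2f(x₁) + 2f(x₂) + ... + f(xₙ)]

x_0 = 2.0000, f(x_0) = 0.909297, coefficient = 1
x_1 = 2.3750, f(x_1) = 0.693685, coefficient = 2
x_2 = 2.7500, f(x_2) = 0.381661, coefficient = 2
x_3 = 3.1250, f(x_3) = 0.016592, coefficient = 2
x_4 = 3.5000, f(x_4) = -0.350783, coefficient = 2
x_5 = 3.8750, f(x_5) = -0.669405, coefficient = 2
x_6 = 4.2500, f(x_6) = -0.894989, coefficient = 1

I ≈ (0.375000/2) × 0.157808 = 0.029589
Exact value: 0.029941
Error: 0.000352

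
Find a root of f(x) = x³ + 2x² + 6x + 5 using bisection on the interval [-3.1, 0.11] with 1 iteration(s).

f(x) = x³ + 2x² + 6x + 5
Initial interval: [-3.1, 0.11]

Iteration 1:
  c_1 = (-3.100000 + 0.110000)/2 = -1.495000
  f(c_1) = f(-1.495000) = -2.841312
  f(a) × f(c) ≥ 0, new interval: [-1.495000, 0.110000]

After 1 iteration(s), the approximation is c_1 = -1.495000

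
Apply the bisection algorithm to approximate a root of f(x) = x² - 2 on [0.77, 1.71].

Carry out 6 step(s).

f(x) = x² - 2
Initial interval: [0.77, 1.71]

Iteration 1:
  c_1 = (0.770000 + 1.710000)/2 = 1.240000
  f(c_1) = f(1.240000) = -0.462400
  f(a) × f(c) ≥ 0, new interval: [1.240000, 1.710000]
Iteration 2:
  c_2 = (1.240000 + 1.710000)/2 = 1.475000
  f(c_2) = f(1.475000) = 0.175625
  f(a) × f(c) < 0, new interval: [1.240000, 1.475000]
Iteration 3:
  c_3 = (1.240000 + 1.475000)/2 = 1.357500
  f(c_3) = f(1.357500) = -0.157194
  f(a) × f(c) ≥ 0, new interval: [1.357500, 1.475000]
Iteration 4:
  c_4 = (1.357500 + 1.475000)/2 = 1.416250
  f(c_4) = f(1.416250) = 0.005764
  f(a) × f(c) < 0, new interval: [1.357500, 1.416250]
Iteration 5:
  c_5 = (1.357500 + 1.416250)/2 = 1.386875
  f(c_5) = f(1.386875) = -0.076578
  f(a) × f(c) ≥ 0, new interval: [1.386875, 1.416250]
Iteration 6:
  c_6 = (1.386875 + 1.416250)/2 = 1.401562
  f(c_6) = f(1.401562) = -0.035623
  f(a) × f(c) ≥ 0, new interval: [1.401562, 1.416250]

After 6 iteration(s), the approximation is c_6 = 1.401562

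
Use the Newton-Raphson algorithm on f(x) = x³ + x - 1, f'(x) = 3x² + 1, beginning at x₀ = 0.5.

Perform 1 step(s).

f(x) = x³ + x - 1
f'(x) = 3x² + 1
x₀ = 0.5

Newton-Raphson formula: x_{n+1} = x_n - f(x_n)/f'(x_n)

Iteration 1:
  f(0.500000) = -0.375000
  f'(0.500000) = 1.750000
  x_1 = 0.500000 - (-0.375000)/1.750000 = 0.714286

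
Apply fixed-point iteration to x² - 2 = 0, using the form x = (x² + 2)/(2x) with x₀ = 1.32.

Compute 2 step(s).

Equation: x² - 2 = 0
Fixed-point form: x = (x² + 2)/(2x)
x₀ = 1.32

x_1 = g(1.320000) = 1.417576
x_2 = g(1.417576) = 1.414218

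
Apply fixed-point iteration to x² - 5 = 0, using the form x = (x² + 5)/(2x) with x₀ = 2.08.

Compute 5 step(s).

Equation: x² - 5 = 0
Fixed-point form: x = (x² + 5)/(2x)
x₀ = 2.08

x_1 = g(2.080000) = 2.241923
x_2 = g(2.241923) = 2.236076
x_3 = g(2.236076) = 2.236068
x_4 = g(2.236068) = 2.236068
x_5 = g(2.236068) = 2.236068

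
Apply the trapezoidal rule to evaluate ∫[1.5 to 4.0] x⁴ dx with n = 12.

f(x) = x⁴
a = 1.5, b = 4.0, n = 12
h = (b - a)/n = 0.208333

Trapezoidal rule: (h/2)[f(x₀) + 2f(x₁) + 2f(x₂) + ... + f(xₙ)]

x_0 = 1.5000, f(x_0) = 5.062500, coefficient = 1
x_1 = 1.7083, f(x_1) = 8.517075, coefficient = 2
x_2 = 1.9167, f(x_2) = 13.495419, coefficient = 2
x_3 = 2.1250, f(x_3) = 20.390869, coefficient = 2
x_4 = 2.3333, f(x_4) = 29.641975, coefficient = 2
x_5 = 2.5417, f(x_5) = 41.732497, coefficient = 2
x_6 = 2.7500, f(x_6) = 57.191406, coefficient = 2
x_7 = 2.9583, f(x_7) = 76.592885, coefficient = 2
x_8 = 3.1667, f(x_8) = 100.556327, coefficient = 2
x_9 = 3.3750, f(x_9) = 129.746338, coefficient = 2
x_10 = 3.5833, f(x_10) = 164.872733, coefficient = 2
x_11 = 3.7917, f(x_11) = 206.690541, coefficient = 2
x_12 = 4.0000, f(x_12) = 256.000000, coefficient = 1

I ≈ (0.208333/2) × 1959.918632 = 204.158191
Exact value: 203.281250
Error: 0.876941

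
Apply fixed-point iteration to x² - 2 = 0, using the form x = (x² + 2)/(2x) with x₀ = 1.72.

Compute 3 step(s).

Equation: x² - 2 = 0
Fixed-point form: x = (x² + 2)/(2x)
x₀ = 1.72

x_1 = g(1.720000) = 1.441395
x_2 = g(1.441395) = 1.414470
x_3 = g(1.414470) = 1.414214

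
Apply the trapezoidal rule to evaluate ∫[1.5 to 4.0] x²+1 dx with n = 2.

f(x) = x²+1
a = 1.5, b = 4.0, n = 2
h = (b - a)/n = 1.250000

Trapezoidal rule: (h/2)[f(x₀) + 2f(x₁) + 2f(x₂) + ... + f(xₙ)]

x_0 = 1.5000, f(x_0) = 3.250000, coefficient = 1
x_1 = 2.7500, f(x_1) = 8.562500, coefficient = 2
x_2 = 4.0000, f(x_2) = 17.000000, coefficient = 1

I ≈ (1.250000/2) × 37.375000 = 23.359375
Exact value: 22.708333
Error: 0.651042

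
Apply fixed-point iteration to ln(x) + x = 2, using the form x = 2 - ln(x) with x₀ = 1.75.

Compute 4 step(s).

Equation: ln(x) + x = 2
Fixed-point form: x = 2 - ln(x)
x₀ = 1.75

x_1 = g(1.750000) = 1.440384
x_2 = g(1.440384) = 1.635090
x_3 = g(1.635090) = 1.508302
x_4 = g(1.508302) = 1.589015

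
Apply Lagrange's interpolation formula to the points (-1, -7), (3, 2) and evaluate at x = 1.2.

Lagrange interpolation formula:
P(x) = Σ yᵢ × Lᵢ(x)
where Lᵢ(x) = Π_{j≠i} (x - xⱼ)/(xᵢ - xⱼ)

L_0(1.2) = (1.2 - 3)/(-1 - 3) = 0.450000
L_1(1.2) = (1.2 - (-1))/(3 - (-1)) = 0.550000

P(1.2) = (-7)×L_0(1.2) + 2×L_1(1.2)
P(1.2) = -2.050000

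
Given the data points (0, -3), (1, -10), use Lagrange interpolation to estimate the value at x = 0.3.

Lagrange interpolation formula:
P(x) = Σ yᵢ × Lᵢ(x)
where Lᵢ(x) = Π_{j≠i} (x - xⱼ)/(xᵢ - xⱼ)

L_0(0.3) = (0.3 - 1)/(0 - 1) = 0.700000
L_1(0.3) = (0.3 - 0)/(1 - 0) = 0.300000

P(0.3) = (-3)×L_0(0.3) + (-10)×L_1(0.3)
P(0.3) = -5.100000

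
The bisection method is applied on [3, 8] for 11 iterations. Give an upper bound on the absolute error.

Bisection error bound: |error| ≤ (b-a)/2^n
|error| ≤ (8 - 3)/2^11 = 5/2^11
|error| ≤ 0.0024414062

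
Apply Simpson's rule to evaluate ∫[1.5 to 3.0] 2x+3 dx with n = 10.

f(x) = 2x+3
a = 1.5, b = 3.0, n = 10
h = (b - a)/n = 0.150000

Simpson's rule: (h/3)[f(x₀) + 4f(x₁) + 2f(x₂) + ... + f(xₙ)]

x_0 = 1.5000, f(x_0) = 6.000000, coefficient = 1
x_1 = 1.6500, f(x_1) = 6.300000, coefficient = 4
x_2 = 1.8000, f(x_2) = 6.600000, coefficient = 2
x_3 = 1.9500, f(x_3) = 6.900000, coefficient = 4
x_4 = 2.1000, f(x_4) = 7.200000, coefficient = 2
x_5 = 2.2500, f(x_5) = 7.500000, coefficient = 4
x_6 = 2.4000, f(x_6) = 7.800000, coefficient = 2
x_7 = 2.5500, f(x_7) = 8.100000, coefficient = 4
x_8 = 2.7000, f(x_8) = 8.400000, coefficient = 2
x_9 = 2.8500, f(x_9) = 8.700000, coefficient = 4
x_10 = 3.0000, f(x_10) = 9.000000, coefficient = 1

I ≈ (0.150000/3) × 225.000000 = 11.250000
Exact value: 11.250000
Error: 0.000000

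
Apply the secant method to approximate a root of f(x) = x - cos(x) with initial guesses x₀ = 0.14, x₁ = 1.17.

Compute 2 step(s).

f(x) = x - cos(x)
x₀ = 0.14, x₁ = 1.17

Secant formula: x_{n+1} = x_n - f(x_n)(x_n - x_{n-1})/(f(x_n) - f(x_{n-1}))

Iteration 1:
  f(0.140000) = -0.850216
  f(1.170000) = 0.779848
  x_2 = 1.170000 - 0.779848×(1.170000 - 0.140000)/(0.779848 - (-0.850216))
       = 0.677232
Iteration 2:
  f(1.170000) = 0.779848
  f(0.677232) = -0.102078
  x_3 = 0.677232 - (-0.102078)×(0.677232 - 1.170000)/(-0.102078 - 0.779848)
       = 0.734267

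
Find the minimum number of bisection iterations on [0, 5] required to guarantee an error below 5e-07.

We need (b-a)/2^n ≤ 5e-07
(5 - 0)/2^n ≤ 5e-07
5/2^n ≤ 5e-07
2^n ≥ 10000000
n ≥ log₂(10000000) = 23.25
n ≥ 24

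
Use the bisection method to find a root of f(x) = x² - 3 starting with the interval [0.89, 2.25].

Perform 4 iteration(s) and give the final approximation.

f(x) = x² - 3
Initial interval: [0.89, 2.25]

Iteration 1:
  c_1 = (0.890000 + 2.250000)/2 = 1.570000
  f(c_1) = f(1.570000) = -0.535100
  f(a) × f(c) ≥ 0, new interval: [1.570000, 2.250000]
Iteration 2:
  c_2 = (1.570000 + 2.250000)/2 = 1.910000
  f(c_2) = f(1.910000) = 0.648100
  f(a) × f(c) < 0, new interval: [1.570000, 1.910000]
Iteration 3:
  c_3 = (1.570000 + 1.910000)/2 = 1.740000
  f(c_3) = f(1.740000) = 0.027600
  f(a) × f(c) < 0, new interval: [1.570000, 1.740000]
Iteration 4:
  c_4 = (1.570000 + 1.740000)/2 = 1.655000
  f(c_4) = f(1.655000) = -0.260975
  f(a) × f(c) ≥ 0, new interval: [1.655000, 1.740000]

After 4 iteration(s), the approximation is c_4 = 1.655000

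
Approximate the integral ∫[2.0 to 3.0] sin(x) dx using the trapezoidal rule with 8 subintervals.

f(x) = sin(x)
a = 2.0, b = 3.0, n = 8
h = (b - a)/n = 0.125000

Trapezoidal rule: (h/2)[f(x₀) + 2f(x₁) + 2f(x₂) + ... + f(xₙ)]

x_0 = 2.0000, f(x_0) = 0.909297, coefficient = 1
x_1 = 2.1250, f(x_1) = 0.850320, coefficient = 2
x_2 = 2.2500, f(x_2) = 0.778073, coefficient = 2
x_3 = 2.3750, f(x_3) = 0.693685, coefficient = 2
x_4 = 2.5000, f(x_4) = 0.598472, coefficient = 2
x_5 = 2.6250, f(x_5) = 0.493920, coefficient = 2
x_6 = 2.7500, f(x_6) = 0.381661, coefficient = 2
x_7 = 2.8750, f(x_7) = 0.263446, coefficient = 2
x_8 = 3.0000, f(x_8) = 0.141120, coefficient = 1

I ≈ (0.125000/2) × 9.169572 = 0.573098
Exact value: 0.573846
Error: 0.000747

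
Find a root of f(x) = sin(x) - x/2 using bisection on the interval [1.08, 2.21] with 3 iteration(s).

f(x) = sin(x) - x/2
Initial interval: [1.08, 2.21]

Iteration 1:
  c_1 = (1.080000 + 2.210000)/2 = 1.645000
  f(c_1) = f(1.645000) = 0.174748
  f(a) × f(c) ≥ 0, new interval: [1.645000, 2.210000]
Iteration 2:
  c_2 = (1.645000 + 2.210000)/2 = 1.927500
  f(c_2) = f(1.927500) = -0.026697
  f(a) × f(c) < 0, new interval: [1.645000, 1.927500]
Iteration 3:
  c_3 = (1.645000 + 1.927500)/2 = 1.786250
  f(c_3) = f(1.786250) = 0.083755
  f(a) × f(c) ≥ 0, new interval: [1.786250, 1.927500]

After 3 iteration(s), the approximation is c_3 = 1.786250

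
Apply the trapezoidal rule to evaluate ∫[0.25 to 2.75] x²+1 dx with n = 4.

f(x) = x²+1
a = 0.25, b = 2.75, n = 4
h = (b - a)/n = 0.625000

Trapezoidal rule: (h/2)[f(x₀) + 2f(x₁) + 2f(x₂) + ... + f(xₙ)]

x_0 = 0.2500, f(x_0) = 1.062500, coefficient = 1
x_1 = 0.8750, f(x_1) = 1.765625, coefficient = 2
x_2 = 1.5000, f(x_2) = 3.250000, coefficient = 2
x_3 = 2.1250, f(x_3) = 5.515625, coefficient = 2
x_4 = 2.7500, f(x_4) = 8.562500, coefficient = 1

I ≈ (0.625000/2) × 30.687500 = 9.589844
Exact value: 9.427083
Error: 0.162760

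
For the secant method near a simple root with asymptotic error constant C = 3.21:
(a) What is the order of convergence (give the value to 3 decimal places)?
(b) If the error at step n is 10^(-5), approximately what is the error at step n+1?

(a) Secant method has superlinear convergence with order φ = (1+√5)/2 ≈ 1.618.
    This means |e_{n+1}| ≈ C|e_n|^1.618.

(b) With |e_n| = 10^(-5) and C = 3.21:
    |e_{n+1}| ≈ 3.21 × (10^(-5))^1.618 = 3.21 × 10^(-8.09)

(a) ≈ 1.618 (golden ratio); (b) |e_{n+1}| ≈ 2.608e-08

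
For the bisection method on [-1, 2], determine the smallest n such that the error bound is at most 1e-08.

We need (b-a)/2^n ≤ 1e-08
(2 - (-1))/2^n ≤ 1e-08
3/2^n ≤ 1e-08
2^n ≥ 300000000
n ≥ log₂(300000000) = 28.16
n ≥ 29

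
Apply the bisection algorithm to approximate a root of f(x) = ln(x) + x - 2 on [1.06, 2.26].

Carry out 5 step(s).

f(x) = ln(x) + x - 2
Initial interval: [1.06, 2.26]

Iteration 1:
  c_1 = (1.060000 + 2.260000)/2 = 1.660000
  f(c_1) = f(1.660000) = 0.166818
  f(a) × f(c) < 0, new interval: [1.060000, 1.660000]
Iteration 2:
  c_2 = (1.060000 + 1.660000)/2 = 1.360000
  f(c_2) = f(1.360000) = -0.332515
  f(a) × f(c) ≥ 0, new interval: [1.360000, 1.660000]
Iteration 3:
  c_3 = (1.360000 + 1.660000)/2 = 1.510000
  f(c_3) = f(1.510000) = -0.077890
  f(a) × f(c) ≥ 0, new interval: [1.510000, 1.660000]
Iteration 4:
  c_4 = (1.510000 + 1.660000)/2 = 1.585000
  f(c_4) = f(1.585000) = 0.045584
  f(a) × f(c) < 0, new interval: [1.510000, 1.585000]
Iteration 5:
  c_5 = (1.510000 + 1.585000)/2 = 1.547500
  f(c_5) = f(1.547500) = -0.015859
  f(a) × f(c) ≥ 0, new interval: [1.547500, 1.585000]

After 5 iteration(s), the approximation is c_5 = 1.547500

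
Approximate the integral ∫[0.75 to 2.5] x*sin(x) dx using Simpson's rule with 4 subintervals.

f(x) = x*sin(x)
a = 0.75, b = 2.5, n = 4
h = (b - a)/n = 0.437500

Simpson's rule: (h/3)[f(x₀) + 4f(x₁) + 2f(x₂) + ... + f(xₙ)]

x_0 = 0.7500, f(x_0) = 0.511229, coefficient = 1
x_1 = 1.1875, f(x_1) = 1.101331, coefficient = 4
x_2 = 1.6250, f(x_2) = 1.622613, coefficient = 2
x_3 = 2.0625, f(x_3) = 1.818155, coefficient = 4
x_4 = 2.5000, f(x_4) = 1.496180, coefficient = 1

I ≈ (0.437500/3) × 16.930582 = 2.469043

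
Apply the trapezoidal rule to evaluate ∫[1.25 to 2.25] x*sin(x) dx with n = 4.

f(x) = x*sin(x)
a = 1.25, b = 2.25, n = 4
h = (b - a)/n = 0.250000

Trapezoidal rule: (h/2)[f(x₀) + 2f(x₁) + 2f(x₂) + ... + f(xₙ)]

x_0 = 1.2500, f(x_0) = 1.186231, coefficient = 1
x_1 = 1.5000, f(x_1) = 1.496242, coefficient = 2
x_2 = 1.7500, f(x_2) = 1.721975, coefficient = 2
x_3 = 2.0000, f(x_3) = 1.818595, coefficient = 2
x_4 = 2.2500, f(x_4) = 1.750665, coefficient = 1

I ≈ (0.250000/2) × 13.010521 = 1.626315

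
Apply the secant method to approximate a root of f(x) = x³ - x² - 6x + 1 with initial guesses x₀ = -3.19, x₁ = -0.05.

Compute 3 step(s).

f(x) = x³ - x² - 6x + 1
x₀ = -3.19, x₁ = -0.05

Secant formula: x_{n+1} = x_n - f(x_n)(x_n - x_{n-1})/(f(x_n) - f(x_{n-1}))

Iteration 1:
  f(-3.190000) = -22.497859
  f(-0.050000) = 1.297375
  x_2 = -0.050000 - 1.297375×(-0.050000 - (-3.190000))/(1.297375 - (-22.497859))
       = -0.221201
Iteration 2:
  f(-0.050000) = 1.297375
  f(-0.221201) = 2.267450
  x_3 = -0.221201 - 2.267450×(-0.221201 - (-0.050000))/(2.267450 - 1.297375)
       = 0.178963
Iteration 3:
  f(-0.221201) = 2.267450
  f(0.178963) = -0.100074
  x_4 = 0.178963 - (-0.100074)×(0.178963 - (-0.221201))/(-0.100074 - 2.267450)
       = 0.162048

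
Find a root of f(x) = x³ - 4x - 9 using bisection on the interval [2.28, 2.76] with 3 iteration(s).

f(x) = x³ - 4x - 9
Initial interval: [2.28, 2.76]

Iteration 1:
  c_1 = (2.280000 + 2.760000)/2 = 2.520000
  f(c_1) = f(2.520000) = -3.076992
  f(a) × f(c) ≥ 0, new interval: [2.520000, 2.760000]
Iteration 2:
  c_2 = (2.520000 + 2.760000)/2 = 2.640000
  f(c_2) = f(2.640000) = -1.160256
  f(a) × f(c) ≥ 0, new interval: [2.640000, 2.760000]
Iteration 3:
  c_3 = (2.640000 + 2.760000)/2 = 2.700000
  f(c_3) = f(2.700000) = -0.117000
  f(a) × f(c) ≥ 0, new interval: [2.700000, 2.760000]

After 3 iteration(s), the approximation is c_3 = 2.700000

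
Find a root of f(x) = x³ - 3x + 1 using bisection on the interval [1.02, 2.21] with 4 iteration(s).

f(x) = x³ - 3x + 1
Initial interval: [1.02, 2.21]

Iteration 1:
  c_1 = (1.020000 + 2.210000)/2 = 1.615000
  f(c_1) = f(1.615000) = 0.367283
  f(a) × f(c) < 0, new interval: [1.020000, 1.615000]
Iteration 2:
  c_2 = (1.020000 + 1.615000)/2 = 1.317500
  f(c_2) = f(1.317500) = -0.665575
  f(a) × f(c) ≥ 0, new interval: [1.317500, 1.615000]
Iteration 3:
  c_3 = (1.317500 + 1.615000)/2 = 1.466250
  f(c_3) = f(1.466250) = -0.246475
  f(a) × f(c) ≥ 0, new interval: [1.466250, 1.615000]
Iteration 4:
  c_4 = (1.466250 + 1.615000)/2 = 1.540625
  f(c_4) = f(1.540625) = 0.034838
  f(a) × f(c) < 0, new interval: [1.466250, 1.540625]

After 4 iteration(s), the approximation is c_4 = 1.540625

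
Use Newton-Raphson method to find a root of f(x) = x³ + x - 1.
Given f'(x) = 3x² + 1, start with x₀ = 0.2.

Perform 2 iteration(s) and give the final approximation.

f(x) = x³ + x - 1
f'(x) = 3x² + 1
x₀ = 0.2

Newton-Raphson formula: x_{n+1} = x_n - f(x_n)/f'(x_n)

Iteration 1:
  f(0.200000) = -0.792000
  f'(0.200000) = 1.120000
  x_1 = 0.200000 - (-0.792000)/1.120000 = 0.907143
Iteration 2:
  f(0.907143) = 0.653638
  f'(0.907143) = 3.468724
  x_2 = 0.907143 - 0.653638/3.468724 = 0.718705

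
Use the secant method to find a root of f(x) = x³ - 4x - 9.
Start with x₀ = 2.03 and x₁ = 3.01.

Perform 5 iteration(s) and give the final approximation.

f(x) = x³ - 4x - 9
x₀ = 2.03, x₁ = 3.01

Secant formula: x_{n+1} = x_n - f(x_n)(x_n - x_{n-1})/(f(x_n) - f(x_{n-1}))

Iteration 1:
  f(2.030000) = -8.754573
  f(3.010000) = 6.230901
  x_2 = 3.010000 - 6.230901×(3.010000 - 2.030000)/(6.230901 - (-8.754573))
       = 2.602520
Iteration 2:
  f(3.010000) = 6.230901
  f(2.602520) = -1.782927
  x_3 = 2.602520 - (-1.782927)×(2.602520 - 3.010000)/(-1.782927 - 6.230901)
       = 2.693177
Iteration 3:
  f(2.602520) = -1.782927
  f(2.693177) = -0.238558
  x_4 = 2.693177 - (-0.238558)×(2.693177 - 2.602520)/(-0.238558 - (-1.782927))
       = 2.707180
Iteration 4:
  f(2.693177) = -0.238558
  f(2.707180) = 0.011729
  x_5 = 2.707180 - 0.011729×(2.707180 - 2.693177)/(0.011729 - (-0.238558))
       = 2.706524
Iteration 5:
  f(2.707180) = 0.011729
  f(2.706524) = -0.000071
  x_6 = 2.706524 - (-0.000071)×(2.706524 - 2.707180)/(-0.000071 - 0.011729)
       = 2.706528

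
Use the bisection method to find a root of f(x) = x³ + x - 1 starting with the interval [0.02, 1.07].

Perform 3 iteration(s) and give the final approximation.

f(x) = x³ + x - 1
Initial interval: [0.02, 1.07]

Iteration 1:
  c_1 = (0.020000 + 1.070000)/2 = 0.545000
  f(c_1) = f(0.545000) = -0.293121
  f(a) × f(c) ≥ 0, new interval: [0.545000, 1.070000]
Iteration 2:
  c_2 = (0.545000 + 1.070000)/2 = 0.807500
  f(c_2) = f(0.807500) = 0.334035
  f(a) × f(c) < 0, new interval: [0.545000, 0.807500]
Iteration 3:
  c_3 = (0.545000 + 0.807500)/2 = 0.676250
  f(c_3) = f(0.676250) = -0.014491
  f(a) × f(c) ≥ 0, new interval: [0.676250, 0.807500]

After 3 iteration(s), the approximation is c_3 = 0.676250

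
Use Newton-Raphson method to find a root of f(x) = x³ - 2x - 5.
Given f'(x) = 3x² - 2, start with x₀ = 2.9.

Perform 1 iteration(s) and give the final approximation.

f(x) = x³ - 2x - 5
f'(x) = 3x² - 2
x₀ = 2.9

Newton-Raphson formula: x_{n+1} = x_n - f(x_n)/f'(x_n)

Iteration 1:
  f(2.900000) = 13.589000
  f'(2.900000) = 23.230000
  x_1 = 2.900000 - 13.589000/23.230000 = 2.315024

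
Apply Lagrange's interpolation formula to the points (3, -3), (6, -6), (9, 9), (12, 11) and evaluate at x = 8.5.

Lagrange interpolation formula:
P(x) = Σ yᵢ × Lᵢ(x)
where Lᵢ(x) = Π_{j≠i} (x - xⱼ)/(xᵢ - xⱼ)

L_0(8.5) = (8.5 - 6)/(3 - 6) × (8.5 - 9)/(3 - 9) × (8.5 - 12)/(3 - 12) = -0.027006
L_1(8.5) = (8.5 - 3)/(6 - 3) × (8.5 - 9)/(6 - 9) × (8.5 - 12)/(6 - 12) = 0.178241
L_2(8.5) = (8.5 - 3)/(9 - 3) × (8.5 - 6)/(9 - 6) × (8.5 - 12)/(9 - 12) = 0.891204
L_3(8.5) = (8.5 - 3)/(12 - 3) × (8.5 - 6)/(12 - 6) × (8.5 - 9)/(12 - 9) = -0.042438

P(8.5) = (-3)×L_0(8.5) + (-6)×L_1(8.5) + 9×L_2(8.5) + 11×L_3(8.5)
P(8.5) = 6.565586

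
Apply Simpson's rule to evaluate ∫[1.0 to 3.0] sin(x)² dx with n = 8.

f(x) = sin(x)²
a = 1.0, b = 3.0, n = 8
h = (b - a)/n = 0.250000

Simpson's rule: (h/3)[f(x₀) + 4f(x₁) + 2f(x₂) + ... + f(xₙ)]

x_0 = 1.0000, f(x_0) = 0.708073, coefficient = 1
x_1 = 1.2500, f(x_1) = 0.900572, coefficient = 4
x_2 = 1.5000, f(x_2) = 0.994996, coefficient = 2
x_3 = 1.7500, f(x_3) = 0.968228, coefficient = 4
x_4 = 2.0000, f(x_4) = 0.826822, coefficient = 2
x_5 = 2.2500, f(x_5) = 0.605398, coefficient = 4
x_6 = 2.5000, f(x_6) = 0.358169, coefficient = 2
x_7 = 2.7500, f(x_7) = 0.145665, coefficient = 4
x_8 = 3.0000, f(x_8) = 0.019915, coefficient = 1

I ≈ (0.250000/3) × 15.567415 = 1.297285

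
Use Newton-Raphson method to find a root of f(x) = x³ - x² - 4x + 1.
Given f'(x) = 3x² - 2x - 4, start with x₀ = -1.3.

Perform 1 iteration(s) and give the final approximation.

f(x) = x³ - x² - 4x + 1
f'(x) = 3x² - 2x - 4
x₀ = -1.3

Newton-Raphson formula: x_{n+1} = x_n - f(x_n)/f'(x_n)

Iteration 1:
  f(-1.300000) = 2.313000
  f'(-1.300000) = 3.670000
  x_1 = -1.300000 - 2.313000/3.670000 = -1.930245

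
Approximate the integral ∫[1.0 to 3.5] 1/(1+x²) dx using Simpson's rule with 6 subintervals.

f(x) = 1/(1+x²)
a = 1.0, b = 3.5, n = 6
h = (b - a)/n = 0.416667

Simpson's rule: (h/3)[f(x₀) + 4f(x₁) + 2f(x₂) + ... + f(xₙ)]

x_0 = 1.0000, f(x_0) = 0.500000, coefficient = 1
x_1 = 1.4167, f(x_1) = 0.332564, coefficient = 4
x_2 = 1.8333, f(x_2) = 0.229299, coefficient = 2
x_3 = 2.2500, f(x_3) = 0.164948, coefficient = 4
x_4 = 2.6667, f(x_4) = 0.123288, coefficient = 2
x_5 = 3.0833, f(x_5) = 0.095175, coefficient = 4
x_6 = 3.5000, f(x_6) = 0.075472, coefficient = 1

I ≈ (0.416667/3) × 3.651394 = 0.507138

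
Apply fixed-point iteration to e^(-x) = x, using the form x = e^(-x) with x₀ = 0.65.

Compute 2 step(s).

Equation: e^(-x) = x
Fixed-point form: x = e^(-x)
x₀ = 0.65

x_1 = g(0.650000) = 0.522046
x_2 = g(0.522046) = 0.593306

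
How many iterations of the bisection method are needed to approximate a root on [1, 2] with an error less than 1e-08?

We need (b-a)/2^n ≤ 1e-08
(2 - 1)/2^n ≤ 1e-08
1/2^n ≤ 1e-08
2^n ≥ 100000000
n ≥ log₂(100000000) = 26.58
n ≥ 27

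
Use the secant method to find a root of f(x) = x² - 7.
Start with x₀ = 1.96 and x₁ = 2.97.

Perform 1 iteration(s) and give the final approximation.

f(x) = x² - 7
x₀ = 1.96, x₁ = 2.97

Secant formula: x_{n+1} = x_n - f(x_n)(x_n - x_{n-1})/(f(x_n) - f(x_{n-1}))

Iteration 1:
  f(1.960000) = -3.158400
  f(2.970000) = 1.820900
  x_2 = 2.970000 - 1.820900×(2.970000 - 1.960000)/(1.820900 - (-3.158400))
       = 2.600649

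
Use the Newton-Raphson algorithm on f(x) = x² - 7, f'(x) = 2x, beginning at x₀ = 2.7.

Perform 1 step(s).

f(x) = x² - 7
f'(x) = 2x
x₀ = 2.7

Newton-Raphson formula: x_{n+1} = x_n - f(x_n)/f'(x_n)

Iteration 1:
  f(2.700000) = 0.290000
  f'(2.700000) = 5.400000
  x_1 = 2.700000 - 0.290000/5.400000 = 2.646296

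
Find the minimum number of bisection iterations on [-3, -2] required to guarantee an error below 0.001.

We need (b-a)/2^n ≤ 0.001
(-2 - (-3))/2^n ≤ 0.001
1/2^n ≤ 0.001
2^n ≥ 1000
n ≥ log₂(1000) = 9.97
n ≥ 10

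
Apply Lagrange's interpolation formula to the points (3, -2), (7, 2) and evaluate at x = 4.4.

Lagrange interpolation formula:
P(x) = Σ yᵢ × Lᵢ(x)
where Lᵢ(x) = Π_{j≠i} (x - xⱼ)/(xᵢ - xⱼ)

L_0(4.4) = (4.4 - 7)/(3 - 7) = 0.650000
L_1(4.4) = (4.4 - 3)/(7 - 3) = 0.350000

P(4.4) = (-2)×L_0(4.4) + 2×L_1(4.4)
P(4.4) = -0.600000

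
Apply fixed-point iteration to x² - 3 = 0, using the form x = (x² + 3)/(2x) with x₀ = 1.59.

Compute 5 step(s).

Equation: x² - 3 = 0
Fixed-point form: x = (x² + 3)/(2x)
x₀ = 1.59

x_1 = g(1.590000) = 1.738396
x_2 = g(1.738396) = 1.732062
x_3 = g(1.732062) = 1.732051
x_4 = g(1.732051) = 1.732051
x_5 = g(1.732051) = 1.732051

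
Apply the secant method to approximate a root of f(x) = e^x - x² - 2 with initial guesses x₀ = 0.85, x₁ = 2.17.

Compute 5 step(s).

f(x) = e^x - x² - 2
x₀ = 0.85, x₁ = 2.17

Secant formula: x_{n+1} = x_n - f(x_n)(x_n - x_{n-1})/(f(x_n) - f(x_{n-1}))

Iteration 1:
  f(0.850000) = -0.382853
  f(2.170000) = 2.049384
  x_2 = 2.170000 - 2.049384×(2.170000 - 0.850000)/(2.049384 - (-0.382853))
       = 1.057778
Iteration 2:
  f(2.170000) = 2.049384
  f(1.057778) = -0.238929
  x_3 = 1.057778 - (-0.238929)×(1.057778 - 2.170000)/(-0.238929 - 2.049384)
       = 1.173909
Iteration 3:
  f(1.057778) = -0.238929
  f(1.173909) = -0.143451
  x_4 = 1.173909 - (-0.143451)×(1.173909 - 1.057778)/(-0.143451 - (-0.238929))
       = 1.348387
Iteration 4:
  f(1.173909) = -0.143451
  f(1.348387) = 0.033061
  x_5 = 1.348387 - 0.033061×(1.348387 - 1.173909)/(0.033061 - (-0.143451))
       = 1.315707
Iteration 5:
  f(1.348387) = 0.033061
  f(1.315707) = -0.003700
  x_6 = 1.315707 - (-0.003700)×(1.315707 - 1.348387)/(-0.003700 - 0.033061)
       = 1.318996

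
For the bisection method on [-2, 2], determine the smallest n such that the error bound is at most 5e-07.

We need (b-a)/2^n ≤ 5e-07
(2 - (-2))/2^n ≤ 5e-07
4/2^n ≤ 5e-07
2^n ≥ 8000000
n ≥ log₂(8000000) = 22.93
n ≥ 23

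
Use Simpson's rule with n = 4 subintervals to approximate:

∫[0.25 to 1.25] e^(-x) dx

f(x) = e^(-x)
a = 0.25, b = 1.25, n = 4
h = (b - a)/n = 0.250000

Simpson's rule: (h/3)[f(x₀) + 4f(x₁) + 2f(x₂) + ... + f(xₙ)]

x_0 = 0.2500, f(x_0) = 0.778801, coefficient = 1
x_1 = 0.5000, f(x_1) = 0.606531, coefficient = 4
x_2 = 0.7500, f(x_2) = 0.472367, coefficient = 2
x_3 = 1.0000, f(x_3) = 0.367879, coefficient = 4
x_4 = 1.2500, f(x_4) = 0.286505, coefficient = 1

I ≈ (0.250000/3) × 5.907679 = 0.492307
Exact value: 0.492296
Error: 0.000011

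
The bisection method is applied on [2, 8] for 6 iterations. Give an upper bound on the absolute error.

Bisection error bound: |error| ≤ (b-a)/2^n
|error| ≤ (8 - 2)/2^6 = 6/2^6
|error| ≤ 0.0937500000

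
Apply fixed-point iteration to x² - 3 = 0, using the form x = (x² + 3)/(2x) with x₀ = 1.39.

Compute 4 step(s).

Equation: x² - 3 = 0
Fixed-point form: x = (x² + 3)/(2x)
x₀ = 1.39

x_1 = g(1.390000) = 1.774137
x_2 = g(1.774137) = 1.732550
x_3 = g(1.732550) = 1.732051
x_4 = g(1.732051) = 1.732051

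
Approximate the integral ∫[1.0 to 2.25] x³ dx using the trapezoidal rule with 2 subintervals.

f(x) = x³
a = 1.0, b = 2.25, n = 2
h = (b - a)/n = 0.625000

Trapezoidal rule: (h/2)[f(x₀) + 2f(x₁) + 2f(x₂) + ... + f(xₙ)]

x_0 = 1.0000, f(x_0) = 1.000000, coefficient = 1
x_1 = 1.6250, f(x_1) = 4.291016, coefficient = 2
x_2 = 2.2500, f(x_2) = 11.390625, coefficient = 1

I ≈ (0.625000/2) × 20.972656 = 6.553955
Exact value: 6.157227
Error: 0.396729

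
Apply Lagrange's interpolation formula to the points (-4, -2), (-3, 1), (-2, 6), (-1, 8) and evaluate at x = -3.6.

Lagrange interpolation formula:
P(x) = Σ yᵢ × Lᵢ(x)
where Lᵢ(x) = Π_{j≠i} (x - xⱼ)/(xᵢ - xⱼ)

L_0(-3.6) = (-3.6 - (-3))/(-4 - (-3)) × (-3.6 - (-2))/(-4 - (-2)) × (-3.6 - (-1))/(-4 - (-1)) = 0.416000
L_1(-3.6) = (-3.6 - (-4))/(-3 - (-4)) × (-3.6 - (-2))/(-3 - (-2)) × (-3.6 - (-1))/(-3 - (-1)) = 0.832000
L_2(-3.6) = (-3.6 - (-4))/(-2 - (-4)) × (-3.6 - (-3))/(-2 - (-3)) × (-3.6 - (-1))/(-2 - (-1)) = -0.312000
L_3(-3.6) = (-3.6 - (-4))/(-1 - (-4)) × (-3.6 - (-3))/(-1 - (-3)) × (-3.6 - (-2))/(-1 - (-2)) = 0.064000

P(-3.6) = (-2)×L_0(-3.6) + 1×L_1(-3.6) + 6×L_2(-3.6) + 8×L_3(-3.6)
P(-3.6) = -1.360000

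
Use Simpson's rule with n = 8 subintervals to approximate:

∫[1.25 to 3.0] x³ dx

f(x) = x³
a = 1.25, b = 3.0, n = 8
h = (b - a)/n = 0.218750

Simpson's rule: (h/3)[f(x₀) + 4f(x₁) + 2f(x₂) + ... + f(xₙ)]

x_0 = 1.2500, f(x_0) = 1.953125, coefficient = 1
x_1 = 1.4688, f(x_1) = 3.168427, coefficient = 4
x_2 = 1.6875, f(x_2) = 4.805420, coefficient = 2
x_3 = 1.9062, f(x_3) = 6.926910, coefficient = 4
x_4 = 2.1250, f(x_4) = 9.595703, coefficient = 2
x_5 = 2.3438, f(x_5) = 12.874603, coefficient = 4
x_6 = 2.5625, f(x_6) = 16.826416, coefficient = 2
x_7 = 2.7812, f(x_7) = 21.513947, coefficient = 4
x_8 = 3.0000, f(x_8) = 27.000000, coefficient = 1

I ≈ (0.218750/3) × 269.343750 = 19.639648
Exact value: 19.639648
Error: 0.000000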